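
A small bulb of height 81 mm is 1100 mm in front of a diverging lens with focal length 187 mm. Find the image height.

11.8 mm

For a diverging lens, f = -187 mm.
1/d_i = 1/f − 1/d_o = 1/(-187.0) − 1/(1100) = -0.006257, so d_i = -159.8 mm.
m = −d_i/d_o = +0.1453.
|h_i| = |m|·h_o = 0.1453 × 81 = 11.8 mm. The image is virtual, upright and reduced, on the same side as the object.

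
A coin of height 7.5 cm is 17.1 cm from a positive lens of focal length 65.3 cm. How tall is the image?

10.2 cm

1/d_i = 1/f − 1/d_o = 1/(65.30) − 1/(17.1) = -0.04317, so d_i = -23.17 cm.
m = −d_i/d_o = +1.355.
|h_i| = |m|·h_o = 1.355 × 7.5 = 10.2 cm. The image is virtual, upright and enlarged, on the same side as the object.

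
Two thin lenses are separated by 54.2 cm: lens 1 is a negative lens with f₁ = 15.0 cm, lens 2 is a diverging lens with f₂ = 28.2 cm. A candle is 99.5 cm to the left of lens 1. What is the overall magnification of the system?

f₁ = −15.0 cm (diverging).
Lens 1: 1/d_i1 = 1/(-15.0) − 1/(99.5) = -0.07672, so d_i1 = -13.03 cm; m₁ = −d_i1/d_o1 = +0.1310.
d_o2 = 54.2 − (-13.03) = 67.23 cm.
f₂ = −28.2 cm (diverging).
Lens 2: 1/d_i2 = 1/(-28.2) − 1/(67.23) = -0.05034, so d_i2 = -19.87 cm; m₂ = −d_i2/d_o2 = +0.2955.
m = m₁·m₂ = (+0.1310)(+0.2955) = +0.0387.

m = +0.0387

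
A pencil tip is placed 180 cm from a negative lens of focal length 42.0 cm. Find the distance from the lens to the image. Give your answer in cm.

For a negative lens, f = -42.0 cm.
Thin-lens equation: 1/v = 1/f − 1/u = 1/(-42.00) − 1/(180) = -0.02381 − 0.005556 = -0.02937, so v = -34.1 cm.
The image is virtual, upright and reduced, on the same side as the object.

34.1 cm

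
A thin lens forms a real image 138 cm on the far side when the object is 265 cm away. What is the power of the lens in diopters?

P = +1.10 D

d_i = +138 cm.
1/f = 1/d_o + 1/d_i = 1/(265) + 1/(138) = 0.01102 cm⁻¹.
f = 90.74 cm = 0.9074 m, so P = 1/f = +1.10 D.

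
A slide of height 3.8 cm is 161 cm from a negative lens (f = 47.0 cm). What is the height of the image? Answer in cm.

0.859 cm

For a negative lens, f = -47.0 cm.
1/d_i = 1/f − 1/d_o = 1/(-47.00) − 1/(161) = -0.02749, so d_i = -36.38 cm.
m = −d_i/d_o = +0.2260.
|h_i| = |m|·h_o = 0.2260 × 3.8 = 0.859 cm. The image is virtual, upright and reduced, on the same side as the object.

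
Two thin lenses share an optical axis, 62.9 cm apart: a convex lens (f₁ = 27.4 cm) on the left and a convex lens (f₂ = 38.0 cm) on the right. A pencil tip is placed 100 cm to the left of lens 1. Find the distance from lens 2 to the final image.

Lens 1: 1/d_i1 = 1/f₁ − 1/d_o1 = 1/(27.4) − 1/(100) = 0.02650, so d_i1 = 37.74 cm.
The intermediate image is 37.74 cm to the right of lens 1, which is 62.9 − (37.74) = 25.16 cm to the left of lens 2, so d_o2 = +25.16 cm.
Lens 2: 1/d_i2 = 1/f₂ − 1/d_o2 = 1/(38.0) − 1/(25.16) = -0.01343, so d_i2 = -74.5 cm.
The final image is virtual, 74.5 cm to the left of lens 2 (overall magnification ≈ -1.1).

74.5 cm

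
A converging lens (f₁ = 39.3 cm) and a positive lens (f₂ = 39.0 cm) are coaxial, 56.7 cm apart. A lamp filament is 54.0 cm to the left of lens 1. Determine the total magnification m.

m = -0.823

Lens 1: 1/d_i1 = 1/(39.3) − 1/(54.0) = 0.006927, so d_i1 = 144.4 cm; m₁ = −d_i1/d_o1 = -2.674.
d_o2 = 56.7 − (144.4) = -87.70 cm (virtual object).
Lens 2: 1/d_i2 = 1/(39.0) − 1/(-87.70) = 0.03704, so d_i2 = 27.00 cm; m₂ = −d_i2/d_o2 = +0.3078.
m = m₁·m₂ = (-2.674)(+0.3078) = -0.823.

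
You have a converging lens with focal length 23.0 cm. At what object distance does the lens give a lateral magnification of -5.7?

27.0 cm

m = −d_i/d_o ⇒ d_i = −m·d_o.
1/f = 1/d_o + 1/d_i = 1/d_o − 1/(m·d_o) = (1 − 1/m)/d_o, so d_o = f(1 − 1/m) = (23.00)(1 − 1/(-5.7)) = 27.0 cm.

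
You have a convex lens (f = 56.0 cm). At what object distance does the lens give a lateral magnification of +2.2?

30.5 cm

m = −d_i/d_o ⇒ d_i = −m·d_o.
1/f = 1/d_o + 1/d_i = 1/d_o − 1/(m·d_o) = (1 − 1/m)/d_o, so d_o = f(1 − 1/m) = (56.00)(1 − 1/(+2.2)) = 30.5 cm.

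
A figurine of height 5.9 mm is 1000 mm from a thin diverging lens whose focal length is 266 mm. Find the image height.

1.24 mm

For a diverging lens, f = -266 mm.
1/d_i = 1/f − 1/d_o = 1/(-266.0) − 1/(1000) = -0.004759, so d_i = -210.1 mm.
m = −d_i/d_o = +0.2101.
|h_i| = |m|·h_o = 0.2101 × 5.9 = 1.24 mm. The image is virtual, upright and reduced, on the same side as the object.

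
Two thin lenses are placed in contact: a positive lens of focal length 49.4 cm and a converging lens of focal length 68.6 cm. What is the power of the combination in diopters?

P₁ = 1/f₁ = 1/(0.494 m) = +2.024 D; P₂ = 1/f₂ = 1/(0.686 m) = +1.458 D.
For thin lenses in contact, P = P₁ + P₂ = (+2.024) + (+1.458) = +3.48 D.

P = +3.48 D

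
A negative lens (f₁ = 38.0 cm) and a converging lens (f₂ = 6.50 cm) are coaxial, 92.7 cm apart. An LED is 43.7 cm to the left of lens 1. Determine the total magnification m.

m = -0.0284

f₁ = −38.0 cm (diverging).
Lens 1: 1/d_i1 = 1/(-38.0) − 1/(43.7) = -0.04920, so d_i1 = -20.33 cm; m₁ = −d_i1/d_o1 = +0.4652.
d_o2 = 92.7 − (-20.33) = 113.0 cm.
Lens 2: 1/d_i2 = 1/(6.50) − 1/(113.0) = 0.1450, so d_i2 = 6.897 cm; m₂ = −d_i2/d_o2 = -0.06103.
m = m₁·m₂ = (+0.4652)(-0.06103) = -0.0284.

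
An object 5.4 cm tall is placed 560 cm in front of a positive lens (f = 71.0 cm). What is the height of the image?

0.784 cm

1/d_i = 1/f − 1/d_o = 1/(71.00) − 1/(560) = 0.01230, so d_i = 81.31 cm.
m = −d_i/d_o = -0.1452.
|h_i| = |m|·h_o = 0.1452 × 5.4 = 0.784 cm. The image is real, inverted and reduced, on the far side of the lens.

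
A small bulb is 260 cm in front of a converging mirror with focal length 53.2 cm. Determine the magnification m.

m = -0.257

1/d_i = 1/f − 1/d_o = 1/(53.20) − 1/(260) = 0.01495, so d_i = 66.89 cm.
m = −d_i/d_o = −(66.89)/(260) = -0.257.
The image is real, inverted and reduced, in front of the mirror.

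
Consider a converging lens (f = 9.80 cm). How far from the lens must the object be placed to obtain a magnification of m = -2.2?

14.3 cm

m = −d_i/d_o ⇒ d_i = −m·d_o.
1/f = 1/d_o + 1/d_i = 1/d_o − 1/(m·d_o) = (1 − 1/m)/d_o, so d_o = f(1 − 1/m) = (9.800)(1 − 1/(-2.2)) = 14.3 cm.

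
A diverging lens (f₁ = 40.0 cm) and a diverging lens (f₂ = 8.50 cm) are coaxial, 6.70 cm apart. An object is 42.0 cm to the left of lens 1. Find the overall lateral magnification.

m = +0.116

f₁ = −40.0 cm (diverging).
Lens 1: 1/d_i1 = 1/(-40.0) − 1/(42.0) = -0.04881, so d_i1 = -20.49 cm; m₁ = −d_i1/d_o1 = +0.4879.
d_o2 = 6.70 − (-20.49) = 27.19 cm.
f₂ = −8.50 cm (diverging).
Lens 2: 1/d_i2 = 1/(-8.50) − 1/(27.19) = -0.1544, so d_i2 = -6.476 cm; m₂ = −d_i2/d_o2 = +0.2382.
m = m₁·m₂ = (+0.4879)(+0.2382) = +0.116.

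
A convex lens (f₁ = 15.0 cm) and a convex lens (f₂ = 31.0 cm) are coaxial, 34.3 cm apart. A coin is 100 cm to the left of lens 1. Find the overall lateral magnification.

m = -0.381

Lens 1: 1/d_i1 = 1/(15.0) − 1/(100) = 0.05667, so d_i1 = 17.65 cm; m₁ = −d_i1/d_o1 = -0.1765.
d_o2 = 34.3 − (17.65) = 16.65 cm.
Lens 2: 1/d_i2 = 1/(31.0) − 1/(16.65) = -0.02780, so d_i2 = -35.97 cm; m₂ = −d_i2/d_o2 = +2.160.
m = m₁·m₂ = (-0.1765)(+2.160) = -0.381.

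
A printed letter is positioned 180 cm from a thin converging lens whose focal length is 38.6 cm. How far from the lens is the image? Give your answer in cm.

49.1 cm

Lens equation: 1/d_i = 1/f − 1/d_o = 1/(38.60) − 1/(180) = 0.02591 − 0.005556 = 0.02035, so d_i = 49.1 cm.
The image is real, inverted and reduced, on the far side of the lens.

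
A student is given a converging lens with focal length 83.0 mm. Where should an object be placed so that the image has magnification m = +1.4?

23.7 mm

m = −d_i/d_o ⇒ d_i = −m·d_o.
1/f = 1/d_o + 1/d_i = 1/d_o − 1/(m·d_o) = (1 − 1/m)/d_o, so d_o = f(1 − 1/m) = (83.00)(1 − 1/(+1.4)) = 23.7 mm.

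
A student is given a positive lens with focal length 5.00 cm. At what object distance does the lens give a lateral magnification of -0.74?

11.8 cm

m = −d_i/d_o ⇒ d_i = −m·d_o.
1/f = 1/d_o + 1/d_i = 1/d_o − 1/(m·d_o) = (1 − 1/m)/d_o, so d_o = f(1 − 1/m) = (5.000)(1 − 1/(-0.74)) = 11.8 cm.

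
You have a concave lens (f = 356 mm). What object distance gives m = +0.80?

For a concave lens, f = -356 mm.
m = −d_i/d_o ⇒ d_i = −m·d_o.
1/f = 1/d_o + 1/d_i = 1/d_o − 1/(m·d_o) = (1 − 1/m)/d_o, so d_o = f(1 − 1/m) = (-356.0)(1 − 1/(+0.80)) = 89.0 mm.

89.0 mm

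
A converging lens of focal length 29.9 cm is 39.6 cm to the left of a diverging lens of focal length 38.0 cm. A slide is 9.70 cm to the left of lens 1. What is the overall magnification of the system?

m = +0.612

Lens 1: 1/d_i1 = 1/(29.9) − 1/(9.70) = -0.06965, so d_i1 = -14.36 cm; m₁ = −d_i1/d_o1 = +1.480.
d_o2 = 39.6 − (-14.36) = 53.96 cm.
f₂ = −38.0 cm (diverging).
Lens 2: 1/d_i2 = 1/(-38.0) − 1/(53.96) = -0.04485, so d_i2 = -22.30 cm; m₂ = −d_i2/d_o2 = +0.4132.
m = m₁·m₂ = (+1.480)(+0.4132) = +0.612.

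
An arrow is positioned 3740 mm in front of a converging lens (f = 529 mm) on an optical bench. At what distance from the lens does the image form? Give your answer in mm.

616 mm

Lens equation: 1/d_i = 1/f − 1/d_o = 1/(529.0) − 1/(3740) = 0.001890 − 0.0002674 = 0.001623, so d_i = 616 mm.
The image is real, inverted and reduced, on the far side of the lens.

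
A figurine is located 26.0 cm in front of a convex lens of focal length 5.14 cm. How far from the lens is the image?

Thin-lens equation: 1/v = 1/f − 1/u = 1/(5.140) − 1/(26.0) = 0.1946 − 0.03846 = 0.1561, so v = 6.41 cm.
The image is real, inverted and reduced, on the far side of the lens.

6.41 cm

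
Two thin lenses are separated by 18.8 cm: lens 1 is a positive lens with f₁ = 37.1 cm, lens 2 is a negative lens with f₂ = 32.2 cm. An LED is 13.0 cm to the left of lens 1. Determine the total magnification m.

m = +0.698

Lens 1: 1/d_i1 = 1/(37.1) − 1/(13.0) = -0.04997, so d_i1 = -20.01 cm; m₁ = −d_i1/d_o1 = +1.539.
d_o2 = 18.8 − (-20.01) = 38.81 cm.
f₂ = −32.2 cm (diverging).
Lens 2: 1/d_i2 = 1/(-32.2) − 1/(38.81) = -0.05682, so d_i2 = -17.60 cm; m₂ = −d_i2/d_o2 = +0.4535.
m = m₁·m₂ = (+1.539)(+0.4535) = +0.698.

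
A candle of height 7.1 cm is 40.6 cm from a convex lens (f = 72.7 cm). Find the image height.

1/d_i = 1/f − 1/d_o = 1/(72.70) − 1/(40.6) = -0.01088, so d_i = -91.95 cm.
m = −d_i/d_o = +2.265.
|h_i| = |m|·h_o = 2.265 × 7.1 = 16.1 cm. The image is virtual, upright and enlarged, on the same side as the object.

16.1 cm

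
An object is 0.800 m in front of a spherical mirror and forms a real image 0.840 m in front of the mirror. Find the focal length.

f = 0.410 m (concave)

Real image ⇒ d_i = +0.840 m.
1/f = 1/d_o + 1/d_i = 1/(0.800) + 1/(0.840) = 2.440, so f = 0.410 m.
Since f is positive, the spherical mirror is concave.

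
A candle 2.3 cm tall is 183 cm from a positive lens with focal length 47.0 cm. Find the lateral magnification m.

1/d_i = 1/f − 1/d_o = 1/(47.00) − 1/(183) = 0.01581, so d_i = 63.24 cm.
m = −d_i/d_o = −(63.24)/(183) = -0.346.
The image is real, inverted and reduced, on the far side of the lens.

m = -0.346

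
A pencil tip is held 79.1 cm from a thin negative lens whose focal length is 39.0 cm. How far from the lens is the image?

26.1 cm

For a negative lens, f = -39.0 cm.
Lens equation: 1/q = 1/f − 1/p = 1/(-39.00) − 1/(79.1) = -0.02564 − 0.01264 = -0.03828, so q = -26.1 cm.
The image is virtual, upright and reduced, on the same side as the object.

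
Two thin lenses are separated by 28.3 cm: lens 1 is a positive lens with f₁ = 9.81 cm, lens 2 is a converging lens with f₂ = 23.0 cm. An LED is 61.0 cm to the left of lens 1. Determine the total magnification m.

m = -0.690

Lens 1: 1/d_i1 = 1/(9.81) − 1/(61.0) = 0.08554, so d_i1 = 11.69 cm; m₁ = −d_i1/d_o1 = -0.1916.
d_o2 = 28.3 − (11.69) = 16.61 cm.
Lens 2: 1/d_i2 = 1/(23.0) − 1/(16.61) = -0.01673, so d_i2 = -59.79 cm; m₂ = −d_i2/d_o2 = +3.599.
m = m₁·m₂ = (-0.1916)(+3.599) = -0.690.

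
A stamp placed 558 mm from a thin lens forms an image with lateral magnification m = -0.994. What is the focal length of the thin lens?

m = −d_i/d_o ⇒ d_i = −m·d_o = −(-0.994)·(558) = 554.7 mm.
1/f = 1/d_o + 1/d_i = 1/(558) + 1/(554.7) = 0.003595, so f = 278 mm.
Since f is positive, the thin lens is converging.

f = 278 mm (converging)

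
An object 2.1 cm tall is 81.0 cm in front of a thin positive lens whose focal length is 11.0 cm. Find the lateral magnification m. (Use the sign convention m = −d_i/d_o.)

1/d_i = 1/f − 1/d_o = 1/(11.00) − 1/(81.0) = 0.07856, so d_i = 12.73 cm.
m = −d_i/d_o = −(12.73)/(81.0) = -0.157.
The image is real, inverted and reduced, on the far side of the lens.

m = -0.157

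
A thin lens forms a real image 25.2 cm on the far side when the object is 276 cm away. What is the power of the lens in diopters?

P = +4.33 D

d_i = +25.2 cm.
1/f = 1/d_o + 1/d_i = 1/(276) + 1/(25.2) = 0.04331 cm⁻¹.
f = 23.09 cm = 0.2309 m, so P = 1/f = +4.33 D.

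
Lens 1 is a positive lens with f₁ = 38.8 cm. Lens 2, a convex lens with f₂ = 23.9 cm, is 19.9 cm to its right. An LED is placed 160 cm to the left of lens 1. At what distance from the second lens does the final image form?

Lens 1: 1/d_i1 = 1/f₁ − 1/d_o1 = 1/(38.8) − 1/(160) = 0.01952, so d_i1 = 51.22 cm.
The intermediate image is 51.22 cm to the right of lens 1, which lies 31.32 cm to the right of lens 2 — a virtual object — so d_o2 = −31.32 cm.
Lens 2: 1/d_i2 = 1/f₂ − 1/d_o2 = 1/(23.9) − 1/(-31.32) = 0.07377, so d_i2 = 13.6 cm.
The final image is real, 13.6 cm to the right of lens 2 (overall magnification ≈ -0.14).

13.6 cm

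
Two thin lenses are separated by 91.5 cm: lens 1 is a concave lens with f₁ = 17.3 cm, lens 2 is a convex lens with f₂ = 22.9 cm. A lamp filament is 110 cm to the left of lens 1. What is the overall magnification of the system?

m = -0.0372

f₁ = −17.3 cm (diverging).
Lens 1: 1/d_i1 = 1/(-17.3) − 1/(110) = -0.06689, so d_i1 = -14.95 cm; m₁ = −d_i1/d_o1 = +0.1359.
d_o2 = 91.5 − (-14.95) = 106.5 cm.
Lens 2: 1/d_i2 = 1/(22.9) − 1/(106.5) = 0.03428, so d_i2 = 29.17 cm; m₂ = −d_i2/d_o2 = -0.2739.
m = m₁·m₂ = (+0.1359)(-0.2739) = -0.0372.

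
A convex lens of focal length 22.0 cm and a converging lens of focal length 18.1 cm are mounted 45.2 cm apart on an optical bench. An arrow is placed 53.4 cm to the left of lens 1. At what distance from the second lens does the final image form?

13.7 cm

Lens 1: 1/d_i1 = 1/f₁ − 1/d_o1 = 1/(22.0) − 1/(53.4) = 0.02673, so d_i1 = 37.41 cm.
The intermediate image is 37.41 cm to the right of lens 1, which is 45.2 − (37.41) = 7.790 cm to the left of lens 2, so d_o2 = +7.790 cm.
Lens 2: 1/d_i2 = 1/f₂ − 1/d_o2 = 1/(18.1) − 1/(7.790) = -0.07312, so d_i2 = -13.7 cm.
The final image is virtual, 13.7 cm to the left of lens 2 (overall magnification ≈ -1.2).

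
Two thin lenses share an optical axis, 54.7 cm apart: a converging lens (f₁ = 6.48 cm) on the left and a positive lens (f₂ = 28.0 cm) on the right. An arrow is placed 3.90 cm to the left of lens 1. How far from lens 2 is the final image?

Lens 1: 1/d_i1 = 1/f₁ − 1/d_o1 = 1/(6.48) − 1/(3.90) = -0.1021, so d_i1 = -9.795 cm.
The intermediate image is 9.795 cm to the left of lens 1 (virtual), which is 54.7 − (-9.795) = 64.50 cm to the left of lens 2, so d_o2 = +64.50 cm.
Lens 2: 1/d_i2 = 1/f₂ − 1/d_o2 = 1/(28.0) − 1/(64.50) = 0.02021, so d_i2 = 49.5 cm.
The final image is real, 49.5 cm to the right of lens 2 (overall magnification ≈ -1.9).

49.5 cm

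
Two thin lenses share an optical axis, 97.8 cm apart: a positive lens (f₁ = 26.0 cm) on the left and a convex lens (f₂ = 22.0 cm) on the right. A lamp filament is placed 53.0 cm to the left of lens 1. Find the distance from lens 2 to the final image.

Lens 1: 1/d_i1 = 1/f₁ − 1/d_o1 = 1/(26.0) − 1/(53.0) = 0.01959, so d_i1 = 51.04 cm.
The intermediate image is 51.04 cm to the right of lens 1, which is 97.8 − (51.04) = 46.76 cm to the left of lens 2, so d_o2 = +46.76 cm.
Lens 2: 1/d_i2 = 1/f₂ − 1/d_o2 = 1/(22.0) − 1/(46.76) = 0.02407, so d_i2 = 41.5 cm.
The final image is real, 41.5 cm to the right of lens 2 (overall magnification ≈ 0.86).

41.5 cm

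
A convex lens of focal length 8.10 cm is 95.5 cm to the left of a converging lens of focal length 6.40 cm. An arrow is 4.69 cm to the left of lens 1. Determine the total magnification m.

m = -0.152

Lens 1: 1/d_i1 = 1/(8.10) − 1/(4.69) = -0.08976, so d_i1 = -11.14 cm; m₁ = −d_i1/d_o1 = +2.375.
d_o2 = 95.5 − (-11.14) = 106.6 cm.
Lens 2: 1/d_i2 = 1/(6.40) − 1/(106.6) = 0.1469, so d_i2 = 6.809 cm; m₂ = −d_i2/d_o2 = -0.06387.
m = m₁·m₂ = (+2.375)(-0.06387) = -0.152.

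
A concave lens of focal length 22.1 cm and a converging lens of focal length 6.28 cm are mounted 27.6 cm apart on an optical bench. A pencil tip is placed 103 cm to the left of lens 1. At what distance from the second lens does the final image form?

7.28 cm

Lens 1 is diverging, so f₁ = −22.1 cm.
Lens 1: 1/d_i1 = 1/f₁ − 1/d_o1 = 1/(-22.1) − 1/(103) = -0.05496, so d_i1 = -18.20 cm.
The intermediate image is 18.20 cm to the left of lens 1 (virtual), which is 27.6 − (-18.20) = 45.80 cm to the left of lens 2, so d_o2 = +45.80 cm.
Lens 2: 1/d_i2 = 1/f₂ − 1/d_o2 = 1/(6.28) − 1/(45.80) = 0.1374, so d_i2 = 7.28 cm.
The final image is real, 7.28 cm to the right of lens 2 (overall magnification ≈ -0.028).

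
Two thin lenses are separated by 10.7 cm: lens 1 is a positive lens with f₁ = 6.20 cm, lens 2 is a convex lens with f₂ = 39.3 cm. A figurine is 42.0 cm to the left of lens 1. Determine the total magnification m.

Lens 1: 1/d_i1 = 1/(6.20) − 1/(42.0) = 0.1375, so d_i1 = 7.274 cm; m₁ = −d_i1/d_o1 = -0.1732.
d_o2 = 10.7 − (7.274) = 3.426 cm.
Lens 2: 1/d_i2 = 1/(39.3) − 1/(3.426) = -0.2664, so d_i2 = -3.753 cm; m₂ = −d_i2/d_o2 = +1.096.
m = m₁·m₂ = (-0.1732)(+1.096) = -0.190.

m = -0.190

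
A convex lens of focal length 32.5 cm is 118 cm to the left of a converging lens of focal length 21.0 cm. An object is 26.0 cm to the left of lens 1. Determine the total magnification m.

m = -0.463

Lens 1: 1/d_i1 = 1/(32.5) − 1/(26.0) = -0.007692, so d_i1 = -130.0 cm; m₁ = −d_i1/d_o1 = +5.000.
d_o2 = 118 − (-130.0) = 248.0 cm.
Lens 2: 1/d_i2 = 1/(21.0) − 1/(248.0) = 0.04359, so d_i2 = 22.94 cm; m₂ = −d_i2/d_o2 = -0.09251.
m = m₁·m₂ = (+5.000)(-0.09251) = -0.463.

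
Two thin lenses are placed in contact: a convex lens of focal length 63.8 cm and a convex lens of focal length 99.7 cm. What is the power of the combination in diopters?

P₁ = 1/f₁ = 1/(0.638 m) = +1.567 D; P₂ = 1/f₂ = 1/(0.997 m) = +1.003 D.
For thin lenses in contact, P = P₁ + P₂ = (+1.567) + (+1.003) = +2.57 D.

P = +2.57 D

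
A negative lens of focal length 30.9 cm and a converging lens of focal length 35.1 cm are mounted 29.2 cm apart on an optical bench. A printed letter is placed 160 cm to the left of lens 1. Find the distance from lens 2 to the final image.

96.7 cm

Lens 1 is diverging, so f₁ = −30.9 cm.
Lens 1: 1/d_i1 = 1/f₁ − 1/d_o1 = 1/(-30.9) − 1/(160) = -0.03861, so d_i1 = -25.90 cm.
The intermediate image is 25.90 cm to the left of lens 1 (virtual), which is 29.2 − (-25.90) = 55.10 cm to the left of lens 2, so d_o2 = +55.10 cm.
Lens 2: 1/d_i2 = 1/f₂ − 1/d_o2 = 1/(35.1) − 1/(55.10) = 0.01034, so d_i2 = 96.7 cm.
The final image is real, 96.7 cm to the right of lens 2 (overall magnification ≈ -0.28).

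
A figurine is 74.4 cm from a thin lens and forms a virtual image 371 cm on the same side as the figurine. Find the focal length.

Virtual image ⇒ d_i = −371 cm.
1/f = 1/d_o + 1/d_i = 1/(74.4) + 1/(-371) = 0.01075, so f = 93.1 cm.
Since f is positive, the thin lens is converging.

f = 93.1 cm (converging)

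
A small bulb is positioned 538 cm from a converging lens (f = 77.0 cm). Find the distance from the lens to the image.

89.9 cm

Thin-lens equation: 1/v = 1/f − 1/u = 1/(77.00) − 1/(538) = 0.01299 − 0.001859 = 0.01113, so v = 89.9 cm.
The image is real, inverted and reduced, on the far side of the lens.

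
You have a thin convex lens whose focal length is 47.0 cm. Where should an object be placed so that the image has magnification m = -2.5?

m = −d_i/d_o ⇒ d_i = −m·d_o.
1/f = 1/d_o + 1/d_i = 1/d_o − 1/(m·d_o) = (1 − 1/m)/d_o, so d_o = f(1 − 1/m) = (47.00)(1 − 1/(-2.5)) = 65.8 cm.

65.8 cm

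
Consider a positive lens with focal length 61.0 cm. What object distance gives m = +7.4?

m = −d_i/d_o ⇒ d_i = −m·d_o.
1/f = 1/d_o + 1/d_i = 1/d_o − 1/(m·d_o) = (1 − 1/m)/d_o, so d_o = f(1 − 1/m) = (61.00)(1 − 1/(+7.4)) = 52.8 cm.

52.8 cm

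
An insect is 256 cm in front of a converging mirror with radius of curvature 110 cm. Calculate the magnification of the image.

f = R/2 = 110/2 = 55.00 cm.
1/d_i = 1/f − 1/d_o = 1/(55.00) − 1/(256) = 0.01428, so d_i = 70.05 cm.
m = −d_i/d_o = −(70.05)/(256) = -0.274.
The image is real, inverted and reduced, in front of the mirror.

m = -0.274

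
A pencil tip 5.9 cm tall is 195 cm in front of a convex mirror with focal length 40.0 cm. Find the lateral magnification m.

m = +0.170

For a convex mirror, f = -40.0 cm.
1/d_i = 1/f − 1/d_o = 1/(-40.00) − 1/(195) = -0.03013, so d_i = -33.19 cm.
m = −d_i/d_o = −(-33.19)/(195) = +0.170.
The image is virtual, upright and reduced, behind the mirror.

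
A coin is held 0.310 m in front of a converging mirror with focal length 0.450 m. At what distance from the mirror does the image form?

Mirror equation: 1/v = 1/f − 1/u = 1/(0.4500) − 1/(0.310) = 2.222 − 3.226 = -1.004, so v = -0.996 m.
The image is virtual, upright and enlarged, behind the mirror.

0.996 m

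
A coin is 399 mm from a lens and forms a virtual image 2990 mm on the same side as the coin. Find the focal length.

Virtual image ⇒ d_i = −2990 mm.
1/f = 1/d_o + 1/d_i = 1/(399) + 1/(-2990) = 0.002172, so f = 460 mm.
Since f is positive, the lens is converging.

f = 460 mm (converging)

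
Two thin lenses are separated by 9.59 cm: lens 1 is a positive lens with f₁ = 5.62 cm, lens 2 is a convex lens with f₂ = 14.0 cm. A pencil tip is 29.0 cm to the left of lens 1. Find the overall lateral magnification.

m = -0.296

Lens 1: 1/d_i1 = 1/(5.62) − 1/(29.0) = 0.1435, so d_i1 = 6.971 cm; m₁ = −d_i1/d_o1 = -0.2404.
d_o2 = 9.59 − (6.971) = 2.619 cm.
Lens 2: 1/d_i2 = 1/(14.0) − 1/(2.619) = -0.3104, so d_i2 = -3.222 cm; m₂ = −d_i2/d_o2 = +1.230.
m = m₁·m₂ = (-0.2404)(+1.230) = -0.296.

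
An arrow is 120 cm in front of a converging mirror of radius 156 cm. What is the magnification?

m = -1.86

f = R/2 = 156/2 = 78.00 cm.
1/d_i = 1/f − 1/d_o = 1/(78.00) − 1/(120) = 0.004487, so d_i = 222.9 cm.
m = −d_i/d_o = −(222.9)/(120) = -1.86.
The image is real, inverted and enlarged, in front of the mirror.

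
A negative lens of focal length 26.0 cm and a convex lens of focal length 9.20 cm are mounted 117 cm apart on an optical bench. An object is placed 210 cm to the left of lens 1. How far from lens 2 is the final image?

9.85 cm

Lens 1 is diverging, so f₁ = −26.0 cm.
Lens 1: 1/d_i1 = 1/f₁ − 1/d_o1 = 1/(-26.0) − 1/(210) = -0.04322, so d_i1 = -23.14 cm.
The intermediate image is 23.14 cm to the left of lens 1 (virtual), which is 117 − (-23.14) = 140.1 cm to the left of lens 2, so d_o2 = +140.1 cm.
Lens 2: 1/d_i2 = 1/f₂ − 1/d_o2 = 1/(9.20) − 1/(140.1) = 0.1016, so d_i2 = 9.85 cm.
The final image is real, 9.85 cm to the right of lens 2 (overall magnification ≈ -0.0077).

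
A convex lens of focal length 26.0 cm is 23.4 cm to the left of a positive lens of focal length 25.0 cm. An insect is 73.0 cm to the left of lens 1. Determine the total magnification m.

Lens 1: 1/d_i1 = 1/(26.0) − 1/(73.0) = 0.02476, so d_i1 = 40.38 cm; m₁ = −d_i1/d_o1 = -0.5532.
d_o2 = 23.4 − (40.38) = -16.98 cm (virtual object).
Lens 2: 1/d_i2 = 1/(25.0) − 1/(-16.98) = 0.09889, so d_i2 = 10.11 cm; m₂ = −d_i2/d_o2 = +0.5955.
m = m₁·m₂ = (-0.5532)(+0.5955) = -0.329.

m = -0.329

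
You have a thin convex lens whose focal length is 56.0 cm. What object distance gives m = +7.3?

48.3 cm

m = −d_i/d_o ⇒ d_i = −m·d_o.
1/f = 1/d_o + 1/d_i = 1/d_o − 1/(m·d_o) = (1 − 1/m)/d_o, so d_o = f(1 − 1/m) = (56.00)(1 − 1/(+7.3)) = 48.3 cm.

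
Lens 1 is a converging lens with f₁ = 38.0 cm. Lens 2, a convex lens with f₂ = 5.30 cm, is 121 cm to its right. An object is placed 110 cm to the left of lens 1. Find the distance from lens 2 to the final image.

Lens 1: 1/d_i1 = 1/f₁ − 1/d_o1 = 1/(38.0) − 1/(110) = 0.01722, so d_i1 = 58.06 cm.
The intermediate image is 58.06 cm to the right of lens 1, which is 121 − (58.06) = 62.94 cm to the left of lens 2, so d_o2 = +62.94 cm.
Lens 2: 1/d_i2 = 1/f₂ − 1/d_o2 = 1/(5.30) − 1/(62.94) = 0.1728, so d_i2 = 5.79 cm.
The final image is real, 5.79 cm to the right of lens 2 (overall magnification ≈ 0.049).

5.79 cm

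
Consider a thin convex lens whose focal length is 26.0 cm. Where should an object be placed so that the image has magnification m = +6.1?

21.7 cm

m = −d_i/d_o ⇒ d_i = −m·d_o.
1/f = 1/d_o + 1/d_i = 1/d_o − 1/(m·d_o) = (1 − 1/m)/d_o, so d_o = f(1 − 1/m) = (26.00)(1 − 1/(+6.1)) = 21.7 cm.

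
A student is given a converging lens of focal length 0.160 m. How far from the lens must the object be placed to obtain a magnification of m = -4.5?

0.196 m

m = −d_i/d_o ⇒ d_i = −m·d_o.
1/f = 1/d_o + 1/d_i = 1/d_o − 1/(m·d_o) = (1 − 1/m)/d_o, so d_o = f(1 − 1/m) = (0.1600)(1 − 1/(-4.5)) = 0.196 m.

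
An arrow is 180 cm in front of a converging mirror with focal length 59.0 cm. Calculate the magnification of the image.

m = -0.488

1/d_i = 1/f − 1/d_o = 1/(59.00) − 1/(180) = 0.01139, so d_i = 87.77 cm.
m = −d_i/d_o = −(87.77)/(180) = -0.488.
The image is real, inverted and reduced, in front of the mirror.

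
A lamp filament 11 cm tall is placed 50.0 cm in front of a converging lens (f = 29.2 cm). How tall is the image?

1/d_i = 1/f − 1/d_o = 1/(29.20) − 1/(50.0) = 0.01425, so d_i = 70.19 cm.
m = −d_i/d_o = -1.404.
|h_i| = |m|·h_o = 1.404 × 11 = 15.4 cm. The image is real, inverted and enlarged, on the far side of the lens.

15.4 cm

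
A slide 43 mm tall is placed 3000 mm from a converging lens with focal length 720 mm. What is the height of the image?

13.6 mm

1/d_i = 1/f − 1/d_o = 1/(720.0) − 1/(3000) = 0.001056, so d_i = 947.4 mm.
m = −d_i/d_o = -0.3158.
|h_i| = |m|·h_o = 0.3158 × 43 = 13.6 mm. The image is real, inverted and reduced, on the far side of the lens.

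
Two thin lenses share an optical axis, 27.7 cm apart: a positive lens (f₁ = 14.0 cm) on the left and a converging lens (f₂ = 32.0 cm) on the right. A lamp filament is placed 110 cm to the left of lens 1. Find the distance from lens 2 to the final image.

18.3 cm

Lens 1: 1/d_i1 = 1/f₁ − 1/d_o1 = 1/(14.0) − 1/(110) = 0.06234, so d_i1 = 16.04 cm.
The intermediate image is 16.04 cm to the right of lens 1, which is 27.7 − (16.04) = 11.66 cm to the left of lens 2, so d_o2 = +11.66 cm.
Lens 2: 1/d_i2 = 1/f₂ − 1/d_o2 = 1/(32.0) − 1/(11.66) = -0.05451, so d_i2 = -18.3 cm.
The final image is virtual, 18.3 cm to the left of lens 2 (overall magnification ≈ -0.23).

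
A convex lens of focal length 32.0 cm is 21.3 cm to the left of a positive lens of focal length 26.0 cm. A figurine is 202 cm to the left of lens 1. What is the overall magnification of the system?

m = -0.115

Lens 1: 1/d_i1 = 1/(32.0) − 1/(202) = 0.02630, so d_i1 = 38.02 cm; m₁ = −d_i1/d_o1 = -0.1882.
d_o2 = 21.3 − (38.02) = -16.72 cm (virtual object).
Lens 2: 1/d_i2 = 1/(26.0) − 1/(-16.72) = 0.09827, so d_i2 = 10.18 cm; m₂ = −d_i2/d_o2 = +0.6086.
m = m₁·m₂ = (-0.1882)(+0.6086) = -0.115.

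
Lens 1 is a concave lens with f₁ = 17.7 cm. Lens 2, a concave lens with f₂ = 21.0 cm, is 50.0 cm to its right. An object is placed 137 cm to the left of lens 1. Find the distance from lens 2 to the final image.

Lens 1 is diverging, so f₁ = −17.7 cm.
Lens 1: 1/d_i1 = 1/f₁ − 1/d_o1 = 1/(-17.7) − 1/(137) = -0.06380, so d_i1 = -15.67 cm.
The intermediate image is 15.67 cm to the left of lens 1 (virtual), which is 50.0 − (-15.67) = 65.67 cm to the left of lens 2, so d_o2 = +65.67 cm.
Lens 2 is diverging, so f₂ = −21.0 cm.
Lens 2: 1/d_i2 = 1/f₂ − 1/d_o2 = 1/(-21.0) − 1/(65.67) = -0.06285, so d_i2 = -15.9 cm.
The final image is virtual, 15.9 cm to the left of lens 2 (overall magnification ≈ 0.028).

15.9 cm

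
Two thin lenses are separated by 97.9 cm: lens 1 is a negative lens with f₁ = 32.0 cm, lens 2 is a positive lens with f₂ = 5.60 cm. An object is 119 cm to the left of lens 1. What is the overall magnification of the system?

f₁ = −32.0 cm (diverging).
Lens 1: 1/d_i1 = 1/(-32.0) − 1/(119) = -0.03965, so d_i1 = -25.22 cm; m₁ = −d_i1/d_o1 = +0.2119.
d_o2 = 97.9 − (-25.22) = 123.1 cm.
Lens 2: 1/d_i2 = 1/(5.60) − 1/(123.1) = 0.1704, so d_i2 = 5.867 cm; m₂ = −d_i2/d_o2 = -0.04766.
m = m₁·m₂ = (+0.2119)(-0.04766) = -0.0101.

m = -0.0101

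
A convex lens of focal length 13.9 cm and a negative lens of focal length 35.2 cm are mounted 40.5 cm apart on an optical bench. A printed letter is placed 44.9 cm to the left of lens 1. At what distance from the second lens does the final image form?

12.9 cm

Lens 1: 1/d_i1 = 1/f₁ − 1/d_o1 = 1/(13.9) − 1/(44.9) = 0.04967, so d_i1 = 20.13 cm.
The intermediate image is 20.13 cm to the right of lens 1, which is 40.5 − (20.13) = 20.37 cm to the left of lens 2, so d_o2 = +20.37 cm.
Lens 2 is diverging, so f₂ = −35.2 cm.
Lens 2: 1/d_i2 = 1/f₂ − 1/d_o2 = 1/(-35.2) − 1/(20.37) = -0.07750, so d_i2 = -12.9 cm.
The final image is virtual, 12.9 cm to the left of lens 2 (overall magnification ≈ -0.28).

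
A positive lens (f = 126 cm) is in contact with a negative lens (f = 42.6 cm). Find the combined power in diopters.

P = -1.55 D

P₁ = 1/f₁ = 1/(1.26 m) = +0.7937 D; P₂ = 1/f₂ = 1/(-0.426 m) = -2.347 D.
For thin lenses in contact, P = P₁ + P₂ = (+0.7937) + (-2.347) = -1.55 D.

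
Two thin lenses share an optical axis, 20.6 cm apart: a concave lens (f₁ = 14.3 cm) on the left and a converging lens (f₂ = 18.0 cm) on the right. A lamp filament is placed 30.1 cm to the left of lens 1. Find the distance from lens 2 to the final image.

Lens 1 is diverging, so f₁ = −14.3 cm.
Lens 1: 1/d_i1 = 1/f₁ − 1/d_o1 = 1/(-14.3) − 1/(30.1) = -0.1032, so d_i1 = -9.694 cm.
The intermediate image is 9.694 cm to the left of lens 1 (virtual), which is 20.6 − (-9.694) = 30.29 cm to the left of lens 2, so d_o2 = +30.29 cm.
Lens 2: 1/d_i2 = 1/f₂ − 1/d_o2 = 1/(18.0) − 1/(30.29) = 0.02254, so d_i2 = 44.4 cm.
The final image is real, 44.4 cm to the right of lens 2 (overall magnification ≈ -0.47).

44.4 cm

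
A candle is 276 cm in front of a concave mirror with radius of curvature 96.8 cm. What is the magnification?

m = -0.213

f = R/2 = 96.8/2 = 48.40 cm.
1/d_i = 1/f − 1/d_o = 1/(48.40) − 1/(276) = 0.01704, so d_i = 58.69 cm.
m = −d_i/d_o = −(58.69)/(276) = -0.213.
The image is real, inverted and reduced, in front of the mirror.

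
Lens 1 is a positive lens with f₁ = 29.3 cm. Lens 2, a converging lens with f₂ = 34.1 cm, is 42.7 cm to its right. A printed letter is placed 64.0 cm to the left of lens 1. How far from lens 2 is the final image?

8.51 cm

Lens 1: 1/d_i1 = 1/f₁ − 1/d_o1 = 1/(29.3) − 1/(64.0) = 0.01850, so d_i1 = 54.04 cm.
The intermediate image is 54.04 cm to the right of lens 1, which lies 11.34 cm to the right of lens 2 — a virtual object — so d_o2 = −11.34 cm.
Lens 2: 1/d_i2 = 1/f₂ − 1/d_o2 = 1/(34.1) − 1/(-11.34) = 0.1175, so d_i2 = 8.51 cm.
The final image is real, 8.51 cm to the right of lens 2 (overall magnification ≈ -0.63).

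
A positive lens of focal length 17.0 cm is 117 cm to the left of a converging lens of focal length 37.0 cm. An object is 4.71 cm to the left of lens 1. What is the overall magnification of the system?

m = -0.592

Lens 1: 1/d_i1 = 1/(17.0) − 1/(4.71) = -0.1535, so d_i1 = -6.515 cm; m₁ = −d_i1/d_o1 = +1.383.
d_o2 = 117 − (-6.515) = 123.5 cm.
Lens 2: 1/d_i2 = 1/(37.0) − 1/(123.5) = 0.01893, so d_i2 = 52.83 cm; m₂ = −d_i2/d_o2 = -0.4277.
m = m₁·m₂ = (+1.383)(-0.4277) = -0.592.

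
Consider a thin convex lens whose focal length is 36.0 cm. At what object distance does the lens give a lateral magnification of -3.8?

m = −d_i/d_o ⇒ d_i = −m·d_o.
1/f = 1/d_o + 1/d_i = 1/d_o − 1/(m·d_o) = (1 − 1/m)/d_o, so d_o = f(1 − 1/m) = (36.00)(1 − 1/(-3.8)) = 45.5 cm.

45.5 cm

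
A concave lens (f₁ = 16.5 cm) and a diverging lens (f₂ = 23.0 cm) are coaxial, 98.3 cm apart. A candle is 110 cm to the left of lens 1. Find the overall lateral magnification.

f₁ = −16.5 cm (diverging).
Lens 1: 1/d_i1 = 1/(-16.5) − 1/(110) = -0.06970, so d_i1 = -14.35 cm; m₁ = −d_i1/d_o1 = +0.1305.
d_o2 = 98.3 − (-14.35) = 112.6 cm.
f₂ = −23.0 cm (diverging).
Lens 2: 1/d_i2 = 1/(-23.0) − 1/(112.6) = -0.05236, so d_i2 = -19.10 cm; m₂ = −d_i2/d_o2 = +0.1696.
m = m₁·m₂ = (+0.1305)(+0.1696) = +0.0221.

m = +0.0221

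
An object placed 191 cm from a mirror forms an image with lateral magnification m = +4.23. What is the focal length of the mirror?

m = −d_i/d_o ⇒ d_i = −m·d_o = −(+4.23)·(191) = -807.9 cm.
1/f = 1/d_o + 1/d_i = 1/(191) + 1/(-807.9) = 0.003998, so f = 250 cm.
Since f is positive, the mirror is concave.

f = 250 cm (concave)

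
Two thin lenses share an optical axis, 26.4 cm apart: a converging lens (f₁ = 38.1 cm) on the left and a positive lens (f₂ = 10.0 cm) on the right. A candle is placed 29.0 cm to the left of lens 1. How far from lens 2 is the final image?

Lens 1: 1/d_i1 = 1/f₁ − 1/d_o1 = 1/(38.1) − 1/(29.0) = -0.008236, so d_i1 = -121.4 cm.
The intermediate image is 121.4 cm to the left of lens 1 (virtual), which is 26.4 − (-121.4) = 147.8 cm to the left of lens 2, so d_o2 = +147.8 cm.
Lens 2: 1/d_i2 = 1/f₂ − 1/d_o2 = 1/(10.0) − 1/(147.8) = 0.09323, so d_i2 = 10.7 cm.
The final image is real, 10.7 cm to the right of lens 2 (overall magnification ≈ -0.30).

10.7 cm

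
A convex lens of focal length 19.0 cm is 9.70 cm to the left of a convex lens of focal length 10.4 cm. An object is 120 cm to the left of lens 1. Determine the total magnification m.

m = -0.0841

Lens 1: 1/d_i1 = 1/(19.0) − 1/(120) = 0.04430, so d_i1 = 22.57 cm; m₁ = −d_i1/d_o1 = -0.1881.
d_o2 = 9.70 − (22.57) = -12.87 cm (virtual object).
Lens 2: 1/d_i2 = 1/(10.4) − 1/(-12.87) = 0.1739, so d_i2 = 5.752 cm; m₂ = −d_i2/d_o2 = +0.4469.
m = m₁·m₂ = (-0.1881)(+0.4469) = -0.0841.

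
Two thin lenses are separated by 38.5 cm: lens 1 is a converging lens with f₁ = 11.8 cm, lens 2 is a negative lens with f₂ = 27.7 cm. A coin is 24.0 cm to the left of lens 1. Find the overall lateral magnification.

m = -0.623

Lens 1: 1/d_i1 = 1/(11.8) − 1/(24.0) = 0.04308, so d_i1 = 23.21 cm; m₁ = −d_i1/d_o1 = -0.9671.
d_o2 = 38.5 − (23.21) = 15.29 cm.
f₂ = −27.7 cm (diverging).
Lens 2: 1/d_i2 = 1/(-27.7) − 1/(15.29) = -0.1015, so d_i2 = -9.852 cm; m₂ = −d_i2/d_o2 = +0.6443.
m = m₁·m₂ = (-0.9671)(+0.6443) = -0.623.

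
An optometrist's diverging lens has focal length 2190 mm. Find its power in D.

P = -0.457 D

For a diverging lens, f = −2190 mm.
f = -219 cm = -2.19 m.
P = 1/f = 1/(-2.19 m) = -0.457 D.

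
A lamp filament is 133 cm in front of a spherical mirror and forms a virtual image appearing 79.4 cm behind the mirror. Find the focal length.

f = -197 cm (convex)

Virtual image ⇒ d_i = −79.4 cm.
1/f = 1/d_o + 1/d_i = 1/(133) + 1/(-79.4) = -0.005076, so f = -197 cm.
Since f is negative, the spherical mirror is convex.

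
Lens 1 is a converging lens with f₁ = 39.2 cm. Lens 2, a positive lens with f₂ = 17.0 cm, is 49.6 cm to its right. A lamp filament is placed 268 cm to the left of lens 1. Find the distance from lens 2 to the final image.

4.70 cm

Lens 1: 1/d_i1 = 1/f₁ − 1/d_o1 = 1/(39.2) − 1/(268) = 0.02178, so d_i1 = 45.92 cm.
The intermediate image is 45.92 cm to the right of lens 1, which is 49.6 − (45.92) = 3.680 cm to the left of lens 2, so d_o2 = +3.680 cm.
Lens 2: 1/d_i2 = 1/f₂ − 1/d_o2 = 1/(17.0) − 1/(3.680) = -0.2129, so d_i2 = -4.70 cm.
The final image is virtual, 4.70 cm to the left of lens 2 (overall magnification ≈ -0.22).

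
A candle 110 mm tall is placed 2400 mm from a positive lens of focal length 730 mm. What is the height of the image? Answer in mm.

1/d_i = 1/f − 1/d_o = 1/(730.0) − 1/(2400) = 0.0009532, so d_i = 1049 mm.
m = −d_i/d_o = -0.4371.
|h_i| = |m|·h_o = 0.4371 × 110 = 48.1 mm. The image is real, inverted and reduced, on the far side of the lens.

48.1 mm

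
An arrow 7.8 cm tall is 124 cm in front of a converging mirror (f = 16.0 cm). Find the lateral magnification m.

1/d_i = 1/f − 1/d_o = 1/(16.00) − 1/(124) = 0.05444, so d_i = 18.37 cm.
m = −d_i/d_o = −(18.37)/(124) = -0.148.
The image is real, inverted and reduced, in front of the mirror.

m = -0.148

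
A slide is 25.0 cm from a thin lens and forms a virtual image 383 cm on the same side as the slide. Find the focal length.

Virtual image ⇒ d_i = −383 cm.
1/f = 1/d_o + 1/d_i = 1/(25.0) + 1/(-383) = 0.03739, so f = 26.7 cm.
Since f is positive, the thin lens is converging.

f = 26.7 cm (converging)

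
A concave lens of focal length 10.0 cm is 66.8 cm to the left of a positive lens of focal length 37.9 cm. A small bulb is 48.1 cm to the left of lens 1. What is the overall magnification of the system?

m = -0.175

f₁ = −10.0 cm (diverging).
Lens 1: 1/d_i1 = 1/(-10.0) − 1/(48.1) = -0.1208, so d_i1 = -8.279 cm; m₁ = −d_i1/d_o1 = +0.1721.
d_o2 = 66.8 − (-8.279) = 75.08 cm.
Lens 2: 1/d_i2 = 1/(37.9) − 1/(75.08) = 0.01307, so d_i2 = 76.53 cm; m₂ = −d_i2/d_o2 = -1.019.
m = m₁·m₂ = (+0.1721)(-1.019) = -0.175.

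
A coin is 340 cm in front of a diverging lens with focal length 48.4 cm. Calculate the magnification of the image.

For a diverging lens, f = -48.4 cm.
1/d_i = 1/f − 1/d_o = 1/(-48.40) − 1/(340) = -0.02360, so d_i = -42.37 cm.
m = −d_i/d_o = −(-42.37)/(340) = +0.125.
The image is virtual, upright and reduced, on the same side as the object.

m = +0.125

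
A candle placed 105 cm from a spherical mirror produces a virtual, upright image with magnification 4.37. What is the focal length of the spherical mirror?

m = −d_i/d_o ⇒ d_i = −m·d_o = −(+4.37)·(105) = -458.9 cm.
1/f = 1/d_o + 1/d_i = 1/(105) + 1/(-458.9) = 0.007345, so f = 136 cm.
Since f is positive, the spherical mirror is concave.

f = 136 cm (concave)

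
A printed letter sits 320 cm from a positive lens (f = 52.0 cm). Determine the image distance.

Lens equation: 1/v = 1/f − 1/u = 1/(52.00) − 1/(320) = 0.01923 − 0.003125 = 0.01611, so v = 62.1 cm.
The image is real, inverted and reduced, on the far side of the lens.

62.1 cm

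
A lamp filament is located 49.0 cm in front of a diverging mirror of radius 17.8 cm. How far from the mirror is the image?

7.53 cm

f = R/2 = 17.8/2 = 8.900 cm; for a diverging mirror, f = -8.900 cm.
Mirror equation: 1/d_i = 1/f − 1/d_o = 1/(-8.900) − 1/(49.0) = -0.1124 − 0.02041 = -0.1328, so d_i = -7.53 cm.
The image is virtual, upright and reduced, behind the mirror.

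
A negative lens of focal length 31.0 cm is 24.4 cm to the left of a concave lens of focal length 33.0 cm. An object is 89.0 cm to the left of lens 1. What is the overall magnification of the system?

f₁ = −31.0 cm (diverging).
Lens 1: 1/d_i1 = 1/(-31.0) − 1/(89.0) = -0.04349, so d_i1 = -22.99 cm; m₁ = −d_i1/d_o1 = +0.2583.
d_o2 = 24.4 − (-22.99) = 47.39 cm.
f₂ = −33.0 cm (diverging).
Lens 2: 1/d_i2 = 1/(-33.0) − 1/(47.39) = -0.05140, so d_i2 = -19.45 cm; m₂ = −d_i2/d_o2 = +0.4105.
m = m₁·m₂ = (+0.2583)(+0.4105) = +0.106.

m = +0.106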